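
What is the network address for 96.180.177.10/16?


IP:   01100000.10110100.10110001.00001010
Mask: 11111111.11111111.00000000.00000000
AND operation:
Net:  01100000.10110100.00000000.00000000
Network: 96.180.0.0/16


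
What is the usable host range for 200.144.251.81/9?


Network: 200.128.0.0
Broadcast: 200.255.255.255
First usable = network + 1
Last usable = broadcast - 1
Range: 200.128.0.1 to 200.255.255.254


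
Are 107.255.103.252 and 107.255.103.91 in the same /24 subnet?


Mask: 255.255.255.0
107.255.103.252 AND mask = 107.255.103.0
107.255.103.91 AND mask = 107.255.103.0
Yes, same subnet (107.255.103.0)


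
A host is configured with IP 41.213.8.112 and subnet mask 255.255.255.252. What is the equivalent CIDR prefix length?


Binary: 11111111.11111111.11111111.11111100
Count leading 1s
Prefix: /30


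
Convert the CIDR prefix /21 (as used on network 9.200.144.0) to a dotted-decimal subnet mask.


/21 means 21 network bits, 11 host bits
Binary: 11111111111111111111100000000000
Mask: 255.255.248.0


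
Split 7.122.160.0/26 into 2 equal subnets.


New prefix = 26 + 1 = 27
Each subnet has 32 addresses
  7.122.160.0/27
  7.122.160.32/27
Subnets: 7.122.160.0/27, 7.122.160.32/27


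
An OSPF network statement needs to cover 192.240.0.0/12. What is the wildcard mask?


Subnet mask: 255.240.0.0
Wildcard = 255.255.255.255 - subnet mask
255 - 255 = 0
255 - 240 = 15
255 - 0 = 255
255 - 0 = 255
Wildcard: 0.15.255.255


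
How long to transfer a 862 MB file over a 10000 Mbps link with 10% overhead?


Effective throughput = 10000 * (1 - 10/100) = 9000 Mbps
File size in Mb = 862 * 8 = 6896 Mb
Time = 6896 / 9000
Time = 0.7662 seconds


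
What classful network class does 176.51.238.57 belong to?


First octet: 176
Binary: 10110000
10xxxxxx -> Class B (128-191)
Class B, default mask 255.255.0.0 (/16)


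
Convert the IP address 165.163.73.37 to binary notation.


165 = 10100101
163 = 10100011
73 = 01001001
37 = 00100101
Binary: 10100101.10100011.01001001.00100101


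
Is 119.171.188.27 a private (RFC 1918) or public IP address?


RFC 1918 private ranges:
  10.0.0.0/8 (10.0.0.0 - 10.255.255.255)
  172.16.0.0/12 (172.16.0.0 - 172.31.255.255)
  192.168.0.0/16 (192.168.0.0 - 192.168.255.255)
Public (not in any RFC 1918 range)


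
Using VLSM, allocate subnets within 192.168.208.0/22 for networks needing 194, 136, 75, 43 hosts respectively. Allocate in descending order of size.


194 hosts -> /24 (254 usable): 192.168.208.0/24
136 hosts -> /24 (254 usable): 192.168.209.0/24
75 hosts -> /25 (126 usable): 192.168.210.0/25
43 hosts -> /26 (62 usable): 192.168.210.128/26
Allocation: 192.168.208.0/24 (194 hosts, 254 usable); 192.168.209.0/24 (136 hosts, 254 usable); 192.168.210.0/25 (75 hosts, 126 usable); 192.168.210.128/26 (43 hosts, 62 usable)


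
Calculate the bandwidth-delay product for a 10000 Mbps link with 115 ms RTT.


BDP = bandwidth * RTT
= 10000 Mbps * 115 ms
= 10000 * 1e6 * 115 / 1000 bits
= 1150000000 bits
= 143750000 bytes
= 140380.8594 KB
BDP = 1150000000 bits (143750000 bytes)


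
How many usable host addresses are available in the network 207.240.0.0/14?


Host bits = 32 - 14 = 18
Total addresses = 2^18 = 262144
Usable = total - 2 (network and broadcast)
Usable hosts: 262142


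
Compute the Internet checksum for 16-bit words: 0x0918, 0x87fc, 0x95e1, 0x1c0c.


Sum all words (with carry folding):
+ 0x0918 = 0x0918
+ 0x87fc = 0x9114
+ 0x95e1 = 0x26f6
+ 0x1c0c = 0x4302
One's complement: ~0x4302
Checksum = 0xbcfd


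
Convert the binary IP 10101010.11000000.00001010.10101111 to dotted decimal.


10101010 = 170
11000000 = 192
00001010 = 10
10101111 = 175
IP: 170.192.10.175


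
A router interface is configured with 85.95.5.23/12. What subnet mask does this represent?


/12 means 12 network bits, 20 host bits
Binary: 11111111111100000000000000000000
Mask: 255.240.0.0


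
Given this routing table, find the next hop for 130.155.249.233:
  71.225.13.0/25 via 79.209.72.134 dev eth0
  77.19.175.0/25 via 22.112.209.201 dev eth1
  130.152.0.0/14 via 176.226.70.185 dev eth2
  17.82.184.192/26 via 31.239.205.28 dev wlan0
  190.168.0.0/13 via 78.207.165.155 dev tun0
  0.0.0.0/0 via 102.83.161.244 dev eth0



Longest prefix match for 130.155.249.233:
  /25 71.225.13.0: no
  /25 77.19.175.0: no
  /14 130.152.0.0: MATCH
  /26 17.82.184.192: no
  /13 190.168.0.0: no
  /0 0.0.0.0: MATCH
Selected: next-hop 176.226.70.185 via eth2 (matched /14)


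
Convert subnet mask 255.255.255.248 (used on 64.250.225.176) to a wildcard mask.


Subnet mask: 255.255.255.248
Wildcard = 255.255.255.255 - subnet mask
255 - 255 = 0
255 - 255 = 0
255 - 255 = 0
255 - 248 = 7
Wildcard: 0.0.0.7


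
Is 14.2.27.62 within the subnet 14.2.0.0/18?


Subnet network: 14.2.0.0
Test IP AND mask: 14.2.0.0
Yes, 14.2.27.62 is in 14.2.0.0/18


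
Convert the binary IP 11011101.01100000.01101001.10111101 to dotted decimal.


11011101 = 221
01100000 = 96
01101001 = 105
10111101 = 189
IP: 221.96.105.189


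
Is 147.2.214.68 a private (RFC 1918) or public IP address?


RFC 1918 private ranges:
  10.0.0.0/8 (10.0.0.0 - 10.255.255.255)
  172.16.0.0/12 (172.16.0.0 - 172.31.255.255)
  192.168.0.0/16 (192.168.0.0 - 192.168.255.255)
Public (not in any RFC 1918 range)


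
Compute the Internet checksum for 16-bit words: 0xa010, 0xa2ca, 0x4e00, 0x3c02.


Sum all words (with carry folding):
+ 0xa010 = 0xa010
+ 0xa2ca = 0x42db
+ 0x4e00 = 0x90db
+ 0x3c02 = 0xccdd
One's complement: ~0xccdd
Checksum = 0x3322


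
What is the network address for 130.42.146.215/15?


IP:   10000010.00101010.10010010.11010111
Mask: 11111111.11111110.00000000.00000000
AND operation:
Net:  10000010.00101010.00000000.00000000
Network: 130.42.0.0/15


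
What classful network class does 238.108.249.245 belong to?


First octet: 238
Binary: 11101110
1110xxxx -> Class D (224-239)
Class D (multicast), default mask N/A


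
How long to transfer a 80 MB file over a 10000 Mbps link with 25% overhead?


Effective throughput = 10000 * (1 - 25/100) = 7500 Mbps
File size in Mb = 80 * 8 = 640 Mb
Time = 640 / 7500
Time = 0.0853 seconds


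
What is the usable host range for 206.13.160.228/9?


Network: 206.0.0.0
Broadcast: 206.127.255.255
First usable = network + 1
Last usable = broadcast - 1
Range: 206.0.0.1 to 206.127.255.254


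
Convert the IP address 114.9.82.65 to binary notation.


114 = 01110010
9 = 00001001
82 = 01010010
65 = 01000001
Binary: 01110010.00001001.01010010.01000001


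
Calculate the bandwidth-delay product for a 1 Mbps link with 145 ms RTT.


BDP = bandwidth * RTT
= 1 Mbps * 145 ms
= 1 * 1e6 * 145 / 1000 bits
= 145000 bits
= 18125 bytes
= 17.7002 KB
BDP = 145000 bits (18125 bytes)


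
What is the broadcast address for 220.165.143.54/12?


Network: 220.160.0.0/12
Host bits = 20
Set all host bits to 1:
Broadcast: 220.175.255.255


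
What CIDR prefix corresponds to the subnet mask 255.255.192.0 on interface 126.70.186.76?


Binary: 11111111.11111111.11000000.00000000
Count leading 1s
Prefix: /18


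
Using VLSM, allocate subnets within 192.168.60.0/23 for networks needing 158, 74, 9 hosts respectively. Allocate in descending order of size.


158 hosts -> /24 (254 usable): 192.168.60.0/24
74 hosts -> /25 (126 usable): 192.168.61.0/25
9 hosts -> /28 (14 usable): 192.168.61.128/28
Allocation: 192.168.60.0/24 (158 hosts, 254 usable); 192.168.61.0/25 (74 hosts, 126 usable); 192.168.61.128/28 (9 hosts, 14 usable)


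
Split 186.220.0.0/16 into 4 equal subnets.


New prefix = 16 + 2 = 18
Each subnet has 16384 addresses
  186.220.0.0/18
  186.220.64.0/18
  186.220.128.0/18
  186.220.192.0/18
Subnets: 186.220.0.0/18, 186.220.64.0/18, 186.220.128.0/18, 186.220.192.0/18


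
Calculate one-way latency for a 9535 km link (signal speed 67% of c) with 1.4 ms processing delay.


Speed = 0.67 * 3e5 km/s = 201000 km/s
Propagation delay = 9535 / 201000 = 0.0474 s = 47.4378 ms
Processing delay = 1.4 ms
Total one-way latency = 48.8378 ms


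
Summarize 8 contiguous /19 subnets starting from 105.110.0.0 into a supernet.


Original prefix: /19
Number of subnets: 8 = 2^3
New prefix = 19 - 3 = 16
Supernet: 105.110.0.0/16


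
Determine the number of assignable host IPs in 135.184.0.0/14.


Host bits = 32 - 14 = 18
Total addresses = 2^18 = 262144
Usable = total - 2 (network and broadcast)
Usable hosts: 262142


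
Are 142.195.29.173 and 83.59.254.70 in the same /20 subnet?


Mask: 255.255.240.0
142.195.29.173 AND mask = 142.195.16.0
83.59.254.70 AND mask = 83.59.240.0
No, different subnets (142.195.16.0 vs 83.59.240.0)


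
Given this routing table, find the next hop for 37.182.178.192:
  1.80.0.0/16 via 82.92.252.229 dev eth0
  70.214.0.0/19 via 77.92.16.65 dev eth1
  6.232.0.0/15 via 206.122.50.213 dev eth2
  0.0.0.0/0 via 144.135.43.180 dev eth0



Longest prefix match for 37.182.178.192:
  /16 1.80.0.0: no
  /19 70.214.0.0: no
  /15 6.232.0.0: no
  /0 0.0.0.0: MATCH
Selected: next-hop 144.135.43.180 via eth0 (matched /0)


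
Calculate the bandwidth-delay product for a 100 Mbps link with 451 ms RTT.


BDP = bandwidth * RTT
= 100 Mbps * 451 ms
= 100 * 1e6 * 451 / 1000 bits
= 45100000 bits
= 5637500 bytes
= 5505.3711 KB
BDP = 45100000 bits (5637500 bytes)


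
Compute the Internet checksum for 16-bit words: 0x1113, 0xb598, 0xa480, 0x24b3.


Sum all words (with carry folding):
+ 0x1113 = 0x1113
+ 0xb598 = 0xc6ab
+ 0xa480 = 0x6b2c
+ 0x24b3 = 0x8fdf
One's complement: ~0x8fdf
Checksum = 0x7020


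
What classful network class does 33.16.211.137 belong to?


First octet: 33
Binary: 00100001
0xxxxxxx -> Class A (1-126)
Class A, default mask 255.0.0.0 (/8)


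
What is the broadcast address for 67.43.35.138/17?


Network: 67.43.0.0/17
Host bits = 15
Set all host bits to 1:
Broadcast: 67.43.127.255


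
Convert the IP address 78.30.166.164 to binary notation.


78 = 01001110
30 = 00011110
166 = 10100110
164 = 10100100
Binary: 01001110.00011110.10100110.10100100


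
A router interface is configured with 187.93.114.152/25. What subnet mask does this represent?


/25 means 25 network bits, 7 host bits
Binary: 11111111111111111111111110000000
Mask: 255.255.255.128


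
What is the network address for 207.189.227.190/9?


IP:   11001111.10111101.11100011.10111110
Mask: 11111111.10000000.00000000.00000000
AND operation:
Net:  11001111.10000000.00000000.00000000
Network: 207.128.0.0/9


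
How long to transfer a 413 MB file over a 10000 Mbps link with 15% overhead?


Effective throughput = 10000 * (1 - 15/100) = 8500 Mbps
File size in Mb = 413 * 8 = 3304 Mb
Time = 3304 / 8500
Time = 0.3887 seconds


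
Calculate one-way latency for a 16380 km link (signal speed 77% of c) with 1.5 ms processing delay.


Speed = 0.77 * 3e5 km/s = 231000 km/s
Propagation delay = 16380 / 231000 = 0.0709 s = 70.9091 ms
Processing delay = 1.5 ms
Total one-way latency = 72.4091 ms


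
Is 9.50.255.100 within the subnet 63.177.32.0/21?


Subnet network: 63.177.32.0
Test IP AND mask: 9.50.248.0
No, 9.50.255.100 is not in 63.177.32.0/21


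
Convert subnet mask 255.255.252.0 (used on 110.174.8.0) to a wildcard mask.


Subnet mask: 255.255.252.0
Wildcard = 255.255.255.255 - subnet mask
255 - 255 = 0
255 - 255 = 0
255 - 252 = 3
255 - 0 = 255
Wildcard: 0.0.3.255


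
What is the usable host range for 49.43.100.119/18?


Network: 49.43.64.0
Broadcast: 49.43.127.255
First usable = network + 1
Last usable = broadcast - 1
Range: 49.43.64.1 to 49.43.127.254


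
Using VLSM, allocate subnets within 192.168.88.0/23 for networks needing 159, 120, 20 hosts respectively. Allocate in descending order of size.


159 hosts -> /24 (254 usable): 192.168.88.0/24
120 hosts -> /25 (126 usable): 192.168.89.0/25
20 hosts -> /27 (30 usable): 192.168.89.128/27
Allocation: 192.168.88.0/24 (159 hosts, 254 usable); 192.168.89.0/25 (120 hosts, 126 usable); 192.168.89.128/27 (20 hosts, 30 usable)


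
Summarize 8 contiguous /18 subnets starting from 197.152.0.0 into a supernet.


Original prefix: /18
Number of subnets: 8 = 2^3
New prefix = 18 - 3 = 15
Supernet: 197.152.0.0/15


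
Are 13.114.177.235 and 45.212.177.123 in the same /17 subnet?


Mask: 255.255.128.0
13.114.177.235 AND mask = 13.114.128.0
45.212.177.123 AND mask = 45.212.128.0
No, different subnets (13.114.128.0 vs 45.212.128.0)


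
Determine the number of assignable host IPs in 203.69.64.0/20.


Host bits = 32 - 20 = 12
Total addresses = 2^12 = 4096
Usable = total - 2 (network and broadcast)
Usable hosts: 4094


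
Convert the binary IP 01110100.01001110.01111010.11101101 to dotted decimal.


01110100 = 116
01001110 = 78
01111010 = 122
11101101 = 237
IP: 116.78.122.237


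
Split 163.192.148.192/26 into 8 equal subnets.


New prefix = 26 + 3 = 29
Each subnet has 8 addresses
  163.192.148.192/29
  163.192.148.200/29
  163.192.148.208/29
  163.192.148.216/29
  163.192.148.224/29
  163.192.148.232/29
  163.192.148.240/29
  163.192.148.248/29
Subnets: 163.192.148.192/29, 163.192.148.200/29, 163.192.148.208/29, 163.192.148.216/29, 163.192.148.224/29, 163.192.148.232/29, 163.192.148.240/29, 163.192.148.248/29


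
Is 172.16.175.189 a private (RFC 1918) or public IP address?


RFC 1918 private ranges:
  10.0.0.0/8 (10.0.0.0 - 10.255.255.255)
  172.16.0.0/12 (172.16.0.0 - 172.31.255.255)
  192.168.0.0/16 (192.168.0.0 - 192.168.255.255)
Private (in 172.16.0.0/12)


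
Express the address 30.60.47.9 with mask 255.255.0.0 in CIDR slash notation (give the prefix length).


Binary: 11111111.11111111.00000000.00000000
Count leading 1s
Prefix: /16


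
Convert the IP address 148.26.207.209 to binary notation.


148 = 10010100
26 = 00011010
207 = 11001111
209 = 11010001
Binary: 10010100.00011010.11001111.11010001


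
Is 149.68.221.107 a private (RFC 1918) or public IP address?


RFC 1918 private ranges:
  10.0.0.0/8 (10.0.0.0 - 10.255.255.255)
  172.16.0.0/12 (172.16.0.0 - 172.31.255.255)
  192.168.0.0/16 (192.168.0.0 - 192.168.255.255)
Public (not in any RFC 1918 range)


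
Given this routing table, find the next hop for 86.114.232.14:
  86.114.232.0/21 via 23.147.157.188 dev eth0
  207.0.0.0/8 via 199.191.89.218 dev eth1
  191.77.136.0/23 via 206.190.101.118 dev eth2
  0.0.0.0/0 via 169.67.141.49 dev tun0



Longest prefix match for 86.114.232.14:
  /21 86.114.232.0: MATCH
  /8 207.0.0.0: no
  /23 191.77.136.0: no
  /0 0.0.0.0: MATCH
Selected: next-hop 23.147.157.188 via eth0 (matched /21)


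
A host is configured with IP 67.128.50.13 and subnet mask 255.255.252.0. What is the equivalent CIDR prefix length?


Binary: 11111111.11111111.11111100.00000000
Count leading 1s
Prefix: /22


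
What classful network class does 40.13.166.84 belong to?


First octet: 40
Binary: 00101000
0xxxxxxx -> Class A (1-126)
Class A, default mask 255.0.0.0 (/8)


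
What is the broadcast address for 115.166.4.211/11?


Network: 115.160.0.0/11
Host bits = 21
Set all host bits to 1:
Broadcast: 115.191.255.255


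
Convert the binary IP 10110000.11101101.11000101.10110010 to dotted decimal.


10110000 = 176
11101101 = 237
11000101 = 197
10110010 = 178
IP: 176.237.197.178


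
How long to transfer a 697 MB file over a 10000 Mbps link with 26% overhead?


Effective throughput = 10000 * (1 - 26/100) = 7400 Mbps
File size in Mb = 697 * 8 = 5576 Mb
Time = 5576 / 7400
Time = 0.7535 seconds


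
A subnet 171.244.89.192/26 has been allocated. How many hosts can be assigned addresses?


Host bits = 32 - 26 = 6
Total addresses = 2^6 = 64
Usable = total - 2 (network and broadcast)
Usable hosts: 62


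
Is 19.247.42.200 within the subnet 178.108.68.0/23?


Subnet network: 178.108.68.0
Test IP AND mask: 19.247.42.0
No, 19.247.42.200 is not in 178.108.68.0/23


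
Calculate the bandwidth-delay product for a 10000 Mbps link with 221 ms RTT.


BDP = bandwidth * RTT
= 10000 Mbps * 221 ms
= 10000 * 1e6 * 221 / 1000 bits
= 2210000000 bits
= 276250000 bytes
= 269775.3906 KB
BDP = 2210000000 bits (276250000 bytes)


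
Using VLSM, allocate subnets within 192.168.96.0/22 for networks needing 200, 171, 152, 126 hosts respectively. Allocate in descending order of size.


200 hosts -> /24 (254 usable): 192.168.96.0/24
171 hosts -> /24 (254 usable): 192.168.97.0/24
152 hosts -> /24 (254 usable): 192.168.98.0/24
126 hosts -> /25 (126 usable): 192.168.99.0/25
Allocation: 192.168.96.0/24 (200 hosts, 254 usable); 192.168.97.0/24 (171 hosts, 254 usable); 192.168.98.0/24 (152 hosts, 254 usable); 192.168.99.0/25 (126 hosts, 126 usable)


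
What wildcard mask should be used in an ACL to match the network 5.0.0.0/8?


Subnet mask: 255.0.0.0
Wildcard = 255.255.255.255 - subnet mask
255 - 255 = 0
255 - 0 = 255
255 - 0 = 255
255 - 0 = 255
Wildcard: 0.255.255.255


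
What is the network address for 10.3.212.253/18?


IP:   00001010.00000011.11010100.11111101
Mask: 11111111.11111111.11000000.00000000
AND operation:
Net:  00001010.00000011.11000000.00000000
Network: 10.3.192.0/18


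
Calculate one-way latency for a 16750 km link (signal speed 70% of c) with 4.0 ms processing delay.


Speed = 0.7 * 3e5 km/s = 210000 km/s
Propagation delay = 16750 / 210000 = 0.0798 s = 79.7619 ms
Processing delay = 4.0 ms
Total one-way latency = 83.7619 ms


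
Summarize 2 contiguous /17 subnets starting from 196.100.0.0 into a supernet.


Original prefix: /17
Number of subnets: 2 = 2^1
New prefix = 17 - 1 = 16
Supernet: 196.100.0.0/16


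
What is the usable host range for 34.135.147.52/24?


Network: 34.135.147.0
Broadcast: 34.135.147.255
First usable = network + 1
Last usable = broadcast - 1
Range: 34.135.147.1 to 34.135.147.254


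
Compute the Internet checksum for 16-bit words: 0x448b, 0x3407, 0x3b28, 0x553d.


Sum all words (with carry folding):
+ 0x448b = 0x448b
+ 0x3407 = 0x7892
+ 0x3b28 = 0xb3ba
+ 0x553d = 0x08f8
One's complement: ~0x08f8
Checksum = 0xf707


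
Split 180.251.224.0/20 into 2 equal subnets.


New prefix = 20 + 1 = 21
Each subnet has 2048 addresses
  180.251.224.0/21
  180.251.232.0/21
Subnets: 180.251.224.0/21, 180.251.232.0/21


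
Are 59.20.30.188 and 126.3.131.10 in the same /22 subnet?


Mask: 255.255.252.0
59.20.30.188 AND mask = 59.20.28.0
126.3.131.10 AND mask = 126.3.128.0
No, different subnets (59.20.28.0 vs 126.3.128.0)


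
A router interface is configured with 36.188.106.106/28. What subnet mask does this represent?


/28 means 28 network bits, 4 host bits
Binary: 11111111111111111111111111110000
Mask: 255.255.255.240


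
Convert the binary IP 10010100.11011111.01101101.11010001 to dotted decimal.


10010100 = 148
11011111 = 223
01101101 = 109
11010001 = 209
IP: 148.223.109.209


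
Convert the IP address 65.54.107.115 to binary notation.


65 = 01000001
54 = 00110110
107 = 01101011
115 = 01110011
Binary: 01000001.00110110.01101011.01110011


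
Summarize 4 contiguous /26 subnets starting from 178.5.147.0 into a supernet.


Original prefix: /26
Number of subnets: 4 = 2^2
New prefix = 26 - 2 = 24
Supernet: 178.5.147.0/24


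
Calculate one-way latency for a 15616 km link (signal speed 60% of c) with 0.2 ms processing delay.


Speed = 0.6 * 3e5 km/s = 180000 km/s
Propagation delay = 15616 / 180000 = 0.0868 s = 86.7556 ms
Processing delay = 0.2 ms
Total one-way latency = 86.9556 ms


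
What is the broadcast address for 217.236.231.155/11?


Network: 217.224.0.0/11
Host bits = 21
Set all host bits to 1:
Broadcast: 217.255.255.255


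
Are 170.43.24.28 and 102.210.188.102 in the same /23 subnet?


Mask: 255.255.254.0
170.43.24.28 AND mask = 170.43.24.0
102.210.188.102 AND mask = 102.210.188.0
No, different subnets (170.43.24.0 vs 102.210.188.0)


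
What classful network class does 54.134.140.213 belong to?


First octet: 54
Binary: 00110110
0xxxxxxx -> Class A (1-126)
Class A, default mask 255.0.0.0 (/8)


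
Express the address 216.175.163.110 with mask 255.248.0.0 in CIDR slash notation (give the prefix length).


Binary: 11111111.11111000.00000000.00000000
Count leading 1s
Prefix: /13


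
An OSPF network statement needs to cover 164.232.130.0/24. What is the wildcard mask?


Subnet mask: 255.255.255.0
Wildcard = 255.255.255.255 - subnet mask
255 - 255 = 0
255 - 255 = 0
255 - 255 = 0
255 - 0 = 255
Wildcard: 0.0.0.255


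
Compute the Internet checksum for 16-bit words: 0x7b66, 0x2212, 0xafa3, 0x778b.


Sum all words (with carry folding):
+ 0x7b66 = 0x7b66
+ 0x2212 = 0x9d78
+ 0xafa3 = 0x4d1c
+ 0x778b = 0xc4a7
One's complement: ~0xc4a7
Checksum = 0x3b58


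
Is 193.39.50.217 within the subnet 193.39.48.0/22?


Subnet network: 193.39.48.0
Test IP AND mask: 193.39.48.0
Yes, 193.39.50.217 is in 193.39.48.0/22


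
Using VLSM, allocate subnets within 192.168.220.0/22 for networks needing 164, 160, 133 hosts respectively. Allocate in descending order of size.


164 hosts -> /24 (254 usable): 192.168.220.0/24
160 hosts -> /24 (254 usable): 192.168.221.0/24
133 hosts -> /24 (254 usable): 192.168.222.0/24
Allocation: 192.168.220.0/24 (164 hosts, 254 usable); 192.168.221.0/24 (160 hosts, 254 usable); 192.168.222.0/24 (133 hosts, 254 usable)


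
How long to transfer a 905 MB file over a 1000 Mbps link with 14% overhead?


Effective throughput = 1000 * (1 - 14/100) = 860 Mbps
File size in Mb = 905 * 8 = 7240 Mb
Time = 7240 / 860
Time = 8.4186 seconds


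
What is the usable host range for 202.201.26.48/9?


Network: 202.128.0.0
Broadcast: 202.255.255.255
First usable = network + 1
Last usable = broadcast - 1
Range: 202.128.0.1 to 202.255.255.254


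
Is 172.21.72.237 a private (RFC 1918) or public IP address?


RFC 1918 private ranges:
  10.0.0.0/8 (10.0.0.0 - 10.255.255.255)
  172.16.0.0/12 (172.16.0.0 - 172.31.255.255)
  192.168.0.0/16 (192.168.0.0 - 192.168.255.255)
Private (in 172.16.0.0/12)


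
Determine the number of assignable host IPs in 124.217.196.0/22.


Host bits = 32 - 22 = 10
Total addresses = 2^10 = 1024
Usable = total - 2 (network and broadcast)
Usable hosts: 1022


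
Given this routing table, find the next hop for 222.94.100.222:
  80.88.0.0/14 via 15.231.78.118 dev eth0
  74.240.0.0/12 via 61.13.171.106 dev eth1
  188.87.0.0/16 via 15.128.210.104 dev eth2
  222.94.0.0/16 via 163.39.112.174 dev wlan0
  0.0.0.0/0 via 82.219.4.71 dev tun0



Longest prefix match for 222.94.100.222:
  /14 80.88.0.0: no
  /12 74.240.0.0: no
  /16 188.87.0.0: no
  /16 222.94.0.0: MATCH
  /0 0.0.0.0: MATCH
Selected: next-hop 163.39.112.174 via wlan0 (matched /16)


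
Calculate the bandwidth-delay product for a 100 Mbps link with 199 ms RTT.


BDP = bandwidth * RTT
= 100 Mbps * 199 ms
= 100 * 1e6 * 199 / 1000 bits
= 19900000 bits
= 2487500 bytes
= 2429.1992 KB
BDP = 19900000 bits (2487500 bytes)


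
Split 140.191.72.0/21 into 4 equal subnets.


New prefix = 21 + 2 = 23
Each subnet has 512 addresses
  140.191.72.0/23
  140.191.74.0/23
  140.191.76.0/23
  140.191.78.0/23
Subnets: 140.191.72.0/23, 140.191.74.0/23, 140.191.76.0/23, 140.191.78.0/23


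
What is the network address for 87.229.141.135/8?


IP:   01010111.11100101.10001101.10000111
Mask: 11111111.00000000.00000000.00000000
AND operation:
Net:  01010111.00000000.00000000.00000000
Network: 87.0.0.0/8


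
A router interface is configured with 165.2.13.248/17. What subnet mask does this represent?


/17 means 17 network bits, 15 host bits
Binary: 11111111111111111000000000000000
Mask: 255.255.128.0


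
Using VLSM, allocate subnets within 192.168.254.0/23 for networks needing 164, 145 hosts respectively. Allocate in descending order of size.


164 hosts -> /24 (254 usable): 192.168.254.0/24
145 hosts -> /24 (254 usable): 192.168.255.0/24
Allocation: 192.168.254.0/24 (164 hosts, 254 usable); 192.168.255.0/24 (145 hosts, 254 usable)


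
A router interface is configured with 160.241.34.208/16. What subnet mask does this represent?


/16 means 16 network bits, 16 host bits
Binary: 11111111111111110000000000000000
Mask: 255.255.0.0


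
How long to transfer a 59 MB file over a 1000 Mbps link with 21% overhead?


Effective throughput = 1000 * (1 - 21/100) = 790 Mbps
File size in Mb = 59 * 8 = 472 Mb
Time = 472 / 790
Time = 0.5975 seconds


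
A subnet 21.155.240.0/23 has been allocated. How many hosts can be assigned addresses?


Host bits = 32 - 23 = 9
Total addresses = 2^9 = 512
Usable = total - 2 (network and broadcast)
Usable hosts: 510


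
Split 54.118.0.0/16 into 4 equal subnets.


New prefix = 16 + 2 = 18
Each subnet has 16384 addresses
  54.118.0.0/18
  54.118.64.0/18
  54.118.128.0/18
  54.118.192.0/18
Subnets: 54.118.0.0/18, 54.118.64.0/18, 54.118.128.0/18, 54.118.192.0/18


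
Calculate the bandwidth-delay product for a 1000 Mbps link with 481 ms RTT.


BDP = bandwidth * RTT
= 1000 Mbps * 481 ms
= 1000 * 1e6 * 481 / 1000 bits
= 481000000 bits
= 60125000 bytes
= 58715.8203 KB
BDP = 481000000 bits (60125000 bytes)


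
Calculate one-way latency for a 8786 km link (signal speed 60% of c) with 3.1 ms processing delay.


Speed = 0.6 * 3e5 km/s = 180000 km/s
Propagation delay = 8786 / 180000 = 0.0488 s = 48.8111 ms
Processing delay = 3.1 ms
Total one-way latency = 51.9111 ms


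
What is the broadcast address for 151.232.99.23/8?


Network: 151.0.0.0/8
Host bits = 24
Set all host bits to 1:
Broadcast: 151.255.255.255


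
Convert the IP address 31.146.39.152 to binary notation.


31 = 00011111
146 = 10010010
39 = 00100111
152 = 10011000
Binary: 00011111.10010010.00100111.10011000


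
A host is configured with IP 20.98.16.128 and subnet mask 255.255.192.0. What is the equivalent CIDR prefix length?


Binary: 11111111.11111111.11000000.00000000
Count leading 1s
Prefix: /18


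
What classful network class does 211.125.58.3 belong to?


First octet: 211
Binary: 11010011
110xxxxx -> Class C (192-223)
Class C, default mask 255.255.255.0 (/24)


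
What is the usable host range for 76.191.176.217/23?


Network: 76.191.176.0
Broadcast: 76.191.177.255
First usable = network + 1
Last usable = broadcast - 1
Range: 76.191.176.1 to 76.191.177.254


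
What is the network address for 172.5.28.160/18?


IP:   10101100.00000101.00011100.10100000
Mask: 11111111.11111111.11000000.00000000
AND operation:
Net:  10101100.00000101.00000000.00000000
Network: 172.5.0.0/18


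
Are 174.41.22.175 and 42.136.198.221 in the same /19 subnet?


Mask: 255.255.224.0
174.41.22.175 AND mask = 174.41.0.0
42.136.198.221 AND mask = 42.136.192.0
No, different subnets (174.41.0.0 vs 42.136.192.0)


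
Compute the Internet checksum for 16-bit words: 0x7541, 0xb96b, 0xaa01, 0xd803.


Sum all words (with carry folding):
+ 0x7541 = 0x7541
+ 0xb96b = 0x2ead
+ 0xaa01 = 0xd8ae
+ 0xd803 = 0xb0b2
One's complement: ~0xb0b2
Checksum = 0x4f4d


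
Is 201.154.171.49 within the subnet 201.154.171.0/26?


Subnet network: 201.154.171.0
Test IP AND mask: 201.154.171.0
Yes, 201.154.171.49 is in 201.154.171.0/26


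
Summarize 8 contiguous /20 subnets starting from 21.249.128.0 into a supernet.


Original prefix: /20
Number of subnets: 8 = 2^3
New prefix = 20 - 3 = 17
Supernet: 21.249.128.0/17


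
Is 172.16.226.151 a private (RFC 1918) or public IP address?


RFC 1918 private ranges:
  10.0.0.0/8 (10.0.0.0 - 10.255.255.255)
  172.16.0.0/12 (172.16.0.0 - 172.31.255.255)
  192.168.0.0/16 (192.168.0.0 - 192.168.255.255)
Private (in 172.16.0.0/12)


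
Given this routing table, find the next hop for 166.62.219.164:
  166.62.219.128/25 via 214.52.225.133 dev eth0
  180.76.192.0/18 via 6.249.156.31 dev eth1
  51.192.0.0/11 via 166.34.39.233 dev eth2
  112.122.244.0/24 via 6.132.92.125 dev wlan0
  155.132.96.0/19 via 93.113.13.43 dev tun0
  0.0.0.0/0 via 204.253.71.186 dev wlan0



Longest prefix match for 166.62.219.164:
  /25 166.62.219.128: MATCH
  /18 180.76.192.0: no
  /11 51.192.0.0: no
  /24 112.122.244.0: no
  /19 155.132.96.0: no
  /0 0.0.0.0: MATCH
Selected: next-hop 214.52.225.133 via eth0 (matched /25)


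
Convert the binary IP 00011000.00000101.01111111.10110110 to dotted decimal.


00011000 = 24
00000101 = 5
01111111 = 127
10110110 = 182
IP: 24.5.127.182


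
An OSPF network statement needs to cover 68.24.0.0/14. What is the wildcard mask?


Subnet mask: 255.252.0.0
Wildcard = 255.255.255.255 - subnet mask
255 - 255 = 0
255 - 252 = 3
255 - 0 = 255
255 - 0 = 255
Wildcard: 0.3.255.255


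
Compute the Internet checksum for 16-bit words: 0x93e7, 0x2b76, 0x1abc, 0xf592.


Sum all words (with carry folding):
+ 0x93e7 = 0x93e7
+ 0x2b76 = 0xbf5d
+ 0x1abc = 0xda19
+ 0xf592 = 0xcfac
One's complement: ~0xcfac
Checksum = 0x3053


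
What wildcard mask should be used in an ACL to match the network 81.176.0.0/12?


Subnet mask: 255.240.0.0
Wildcard = 255.255.255.255 - subnet mask
255 - 255 = 0
255 - 240 = 15
255 - 0 = 255
255 - 0 = 255
Wildcard: 0.15.255.255


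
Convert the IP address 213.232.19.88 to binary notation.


213 = 11010101
232 = 11101000
19 = 00010011
88 = 01011000
Binary: 11010101.11101000.00010011.01011000


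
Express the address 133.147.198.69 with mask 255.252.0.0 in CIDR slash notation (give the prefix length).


Binary: 11111111.11111100.00000000.00000000
Count leading 1s
Prefix: /14


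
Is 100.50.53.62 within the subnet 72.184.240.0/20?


Subnet network: 72.184.240.0
Test IP AND mask: 100.50.48.0
No, 100.50.53.62 is not in 72.184.240.0/20


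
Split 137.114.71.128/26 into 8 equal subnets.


New prefix = 26 + 3 = 29
Each subnet has 8 addresses
  137.114.71.128/29
  137.114.71.136/29
  137.114.71.144/29
  137.114.71.152/29
  137.114.71.160/29
  137.114.71.168/29
  137.114.71.176/29
  137.114.71.184/29
Subnets: 137.114.71.128/29, 137.114.71.136/29, 137.114.71.144/29, 137.114.71.152/29, 137.114.71.160/29, 137.114.71.168/29, 137.114.71.176/29, 137.114.71.184/29


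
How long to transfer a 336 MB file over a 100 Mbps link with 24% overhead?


Effective throughput = 100 * (1 - 24/100) = 76 Mbps
File size in Mb = 336 * 8 = 2688 Mb
Time = 2688 / 76
Time = 35.3684 seconds


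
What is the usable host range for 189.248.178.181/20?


Network: 189.248.176.0
Broadcast: 189.248.191.255
First usable = network + 1
Last usable = broadcast - 1
Range: 189.248.176.1 to 189.248.191.254


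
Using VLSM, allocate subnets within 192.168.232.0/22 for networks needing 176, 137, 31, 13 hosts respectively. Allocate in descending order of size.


176 hosts -> /24 (254 usable): 192.168.232.0/24
137 hosts -> /24 (254 usable): 192.168.233.0/24
31 hosts -> /26 (62 usable): 192.168.234.0/26
13 hosts -> /28 (14 usable): 192.168.234.64/28
Allocation: 192.168.232.0/24 (176 hosts, 254 usable); 192.168.233.0/24 (137 hosts, 254 usable); 192.168.234.0/26 (31 hosts, 62 usable); 192.168.234.64/28 (13 hosts, 14 usable)


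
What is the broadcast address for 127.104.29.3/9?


Network: 127.0.0.0/9
Host bits = 23
Set all host bits to 1:
Broadcast: 127.127.255.255


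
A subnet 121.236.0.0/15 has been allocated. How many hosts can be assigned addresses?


Host bits = 32 - 15 = 17
Total addresses = 2^17 = 131072
Usable = total - 2 (network and broadcast)
Usable hosts: 131070


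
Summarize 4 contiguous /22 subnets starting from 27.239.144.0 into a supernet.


Original prefix: /22
Number of subnets: 4 = 2^2
New prefix = 22 - 2 = 20
Supernet: 27.239.144.0/20


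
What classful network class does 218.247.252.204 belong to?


First octet: 218
Binary: 11011010
110xxxxx -> Class C (192-223)
Class C, default mask 255.255.255.0 (/24)


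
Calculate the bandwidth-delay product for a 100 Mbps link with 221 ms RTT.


BDP = bandwidth * RTT
= 100 Mbps * 221 ms
= 100 * 1e6 * 221 / 1000 bits
= 22100000 bits
= 2762500 bytes
= 2697.7539 KB
BDP = 22100000 bits (2762500 bytes)


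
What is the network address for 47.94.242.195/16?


IP:   00101111.01011110.11110010.11000011
Mask: 11111111.11111111.00000000.00000000
AND operation:
Net:  00101111.01011110.00000000.00000000
Network: 47.94.0.0/16


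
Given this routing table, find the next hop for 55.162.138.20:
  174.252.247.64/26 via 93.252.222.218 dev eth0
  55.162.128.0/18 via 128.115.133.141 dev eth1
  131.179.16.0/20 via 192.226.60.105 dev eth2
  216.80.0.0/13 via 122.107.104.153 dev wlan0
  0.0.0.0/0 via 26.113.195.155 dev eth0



Longest prefix match for 55.162.138.20:
  /26 174.252.247.64: no
  /18 55.162.128.0: MATCH
  /20 131.179.16.0: no
  /13 216.80.0.0: no
  /0 0.0.0.0: MATCH
Selected: next-hop 128.115.133.141 via eth1 (matched /18)


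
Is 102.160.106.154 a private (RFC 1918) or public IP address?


RFC 1918 private ranges:
  10.0.0.0/8 (10.0.0.0 - 10.255.255.255)
  172.16.0.0/12 (172.16.0.0 - 172.31.255.255)
  192.168.0.0/16 (192.168.0.0 - 192.168.255.255)
Public (not in any RFC 1918 range)


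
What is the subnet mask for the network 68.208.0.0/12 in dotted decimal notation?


/12 means 12 network bits, 20 host bits
Binary: 11111111111100000000000000000000
Mask: 255.240.0.0


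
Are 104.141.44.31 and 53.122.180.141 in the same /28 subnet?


Mask: 255.255.255.240
104.141.44.31 AND mask = 104.141.44.16
53.122.180.141 AND mask = 53.122.180.128
No, different subnets (104.141.44.16 vs 53.122.180.128)


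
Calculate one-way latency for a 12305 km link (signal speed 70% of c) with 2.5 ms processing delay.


Speed = 0.7 * 3e5 km/s = 210000 km/s
Propagation delay = 12305 / 210000 = 0.0586 s = 58.5952 ms
Processing delay = 2.5 ms
Total one-way latency = 61.0952 ms


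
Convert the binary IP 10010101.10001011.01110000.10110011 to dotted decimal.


10010101 = 149
10001011 = 139
01110000 = 112
10110011 = 179
IP: 149.139.112.179


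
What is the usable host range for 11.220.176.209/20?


Network: 11.220.176.0
Broadcast: 11.220.191.255
First usable = network + 1
Last usable = broadcast - 1
Range: 11.220.176.1 to 11.220.191.254


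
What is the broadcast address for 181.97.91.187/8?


Network: 181.0.0.0/8
Host bits = 24
Set all host bits to 1:
Broadcast: 181.255.255.255


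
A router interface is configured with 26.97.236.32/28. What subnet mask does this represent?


/28 means 28 network bits, 4 host bits
Binary: 11111111111111111111111111110000
Mask: 255.255.255.240


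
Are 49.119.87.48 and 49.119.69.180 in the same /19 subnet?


Mask: 255.255.224.0
49.119.87.48 AND mask = 49.119.64.0
49.119.69.180 AND mask = 49.119.64.0
Yes, same subnet (49.119.64.0)


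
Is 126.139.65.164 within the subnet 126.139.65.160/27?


Subnet network: 126.139.65.160
Test IP AND mask: 126.139.65.160
Yes, 126.139.65.164 is in 126.139.65.160/27


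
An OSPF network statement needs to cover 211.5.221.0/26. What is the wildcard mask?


Subnet mask: 255.255.255.192
Wildcard = 255.255.255.255 - subnet mask
255 - 255 = 0
255 - 255 = 0
255 - 255 = 0
255 - 192 = 63
Wildcard: 0.0.0.63


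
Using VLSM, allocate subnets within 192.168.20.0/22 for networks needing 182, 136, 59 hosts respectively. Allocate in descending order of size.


182 hosts -> /24 (254 usable): 192.168.20.0/24
136 hosts -> /24 (254 usable): 192.168.21.0/24
59 hosts -> /26 (62 usable): 192.168.22.0/26
Allocation: 192.168.20.0/24 (182 hosts, 254 usable); 192.168.21.0/24 (136 hosts, 254 usable); 192.168.22.0/26 (59 hosts, 62 usable)


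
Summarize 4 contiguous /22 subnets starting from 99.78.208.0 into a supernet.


Original prefix: /22
Number of subnets: 4 = 2^2
New prefix = 22 - 2 = 20
Supernet: 99.78.208.0/20


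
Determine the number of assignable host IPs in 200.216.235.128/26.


Host bits = 32 - 26 = 6
Total addresses = 2^6 = 64
Usable = total - 2 (network and broadcast)
Usable hosts: 62


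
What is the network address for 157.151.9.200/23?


IP:   10011101.10010111.00001001.11001000
Mask: 11111111.11111111.11111110.00000000
AND operation:
Net:  10011101.10010111.00001000.00000000
Network: 157.151.8.0/23


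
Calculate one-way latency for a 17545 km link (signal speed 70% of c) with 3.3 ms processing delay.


Speed = 0.7 * 3e5 km/s = 210000 km/s
Propagation delay = 17545 / 210000 = 0.0835 s = 83.5476 ms
Processing delay = 3.3 ms
Total one-way latency = 86.8476 ms


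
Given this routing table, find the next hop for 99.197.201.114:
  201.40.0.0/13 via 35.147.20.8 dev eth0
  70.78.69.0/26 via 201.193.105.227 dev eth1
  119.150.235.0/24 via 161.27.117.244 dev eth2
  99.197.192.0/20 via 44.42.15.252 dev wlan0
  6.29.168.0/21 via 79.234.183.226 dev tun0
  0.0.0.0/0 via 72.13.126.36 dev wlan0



Longest prefix match for 99.197.201.114:
  /13 201.40.0.0: no
  /26 70.78.69.0: no
  /24 119.150.235.0: no
  /20 99.197.192.0: MATCH
  /21 6.29.168.0: no
  /0 0.0.0.0: MATCH
Selected: next-hop 44.42.15.252 via wlan0 (matched /20)


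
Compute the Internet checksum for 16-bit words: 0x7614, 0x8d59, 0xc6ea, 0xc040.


Sum all words (with carry folding):
+ 0x7614 = 0x7614
+ 0x8d59 = 0x036e
+ 0xc6ea = 0xca58
+ 0xc040 = 0x8a99
One's complement: ~0x8a99
Checksum = 0x7566


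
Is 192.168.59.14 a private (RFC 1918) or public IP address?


RFC 1918 private ranges:
  10.0.0.0/8 (10.0.0.0 - 10.255.255.255)
  172.16.0.0/12 (172.16.0.0 - 172.31.255.255)
  192.168.0.0/16 (192.168.0.0 - 192.168.255.255)
Private (in 192.168.0.0/16)


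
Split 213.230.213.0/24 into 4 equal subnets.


New prefix = 24 + 2 = 26
Each subnet has 64 addresses
  213.230.213.0/26
  213.230.213.64/26
  213.230.213.128/26
  213.230.213.192/26
Subnets: 213.230.213.0/26, 213.230.213.64/26, 213.230.213.128/26, 213.230.213.192/26


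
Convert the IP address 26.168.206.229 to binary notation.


26 = 00011010
168 = 10101000
206 = 11001110
229 = 11100101
Binary: 00011010.10101000.11001110.11100101


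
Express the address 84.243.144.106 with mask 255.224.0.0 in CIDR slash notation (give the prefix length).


Binary: 11111111.11100000.00000000.00000000
Count leading 1s
Prefix: /11


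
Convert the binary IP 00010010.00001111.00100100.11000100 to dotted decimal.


00010010 = 18
00001111 = 15
00100100 = 36
11000100 = 196
IP: 18.15.36.196


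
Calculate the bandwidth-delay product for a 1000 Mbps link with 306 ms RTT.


BDP = bandwidth * RTT
= 1000 Mbps * 306 ms
= 1000 * 1e6 * 306 / 1000 bits
= 306000000 bits
= 38250000 bytes
= 37353.5156 KB
BDP = 306000000 bits (38250000 bytes)


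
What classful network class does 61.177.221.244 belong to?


First octet: 61
Binary: 00111101
0xxxxxxx -> Class A (1-126)
Class A, default mask 255.0.0.0 (/8)


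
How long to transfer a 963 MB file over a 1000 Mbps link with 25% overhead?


Effective throughput = 1000 * (1 - 25/100) = 750 Mbps
File size in Mb = 963 * 8 = 7704 Mb
Time = 7704 / 750
Time = 10.272 seconds


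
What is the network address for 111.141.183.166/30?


IP:   01101111.10001101.10110111.10100110
Mask: 11111111.11111111.11111111.11111100
AND operation:
Net:  01101111.10001101.10110111.10100100
Network: 111.141.183.164/30


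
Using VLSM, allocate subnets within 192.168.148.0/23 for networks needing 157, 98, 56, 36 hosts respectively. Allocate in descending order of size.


157 hosts -> /24 (254 usable): 192.168.148.0/24
98 hosts -> /25 (126 usable): 192.168.149.0/25
56 hosts -> /26 (62 usable): 192.168.149.128/26
36 hosts -> /26 (62 usable): 192.168.149.192/26
Allocation: 192.168.148.0/24 (157 hosts, 254 usable); 192.168.149.0/25 (98 hosts, 126 usable); 192.168.149.128/26 (56 hosts, 62 usable); 192.168.149.192/26 (36 hosts, 62 usable)


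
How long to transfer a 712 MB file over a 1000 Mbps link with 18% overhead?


Effective throughput = 1000 * (1 - 18/100) = 820.0 Mbps
File size in Mb = 712 * 8 = 5696 Mb
Time = 5696 / 820.0
Time = 6.9463 seconds
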